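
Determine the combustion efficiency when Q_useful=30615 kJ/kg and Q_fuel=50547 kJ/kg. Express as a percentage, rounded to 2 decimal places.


Efficiency = (Q_useful / Q_fuel) * 100
Efficiency = (30615 / 50547) * 100
Efficiency = 0.6057 * 100 = 60.57%


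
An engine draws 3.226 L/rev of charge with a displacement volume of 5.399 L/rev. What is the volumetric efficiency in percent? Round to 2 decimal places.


eta_v = (V_actual / V_disp) * 100
Ratio = 3.226 / 5.399 = 0.5975
eta_v = 0.5975 * 100 = 59.75%


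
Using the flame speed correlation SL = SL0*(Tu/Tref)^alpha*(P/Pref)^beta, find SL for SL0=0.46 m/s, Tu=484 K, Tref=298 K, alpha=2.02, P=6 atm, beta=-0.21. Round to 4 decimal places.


SL = SL0 * (Tu/Tref)^alpha * (P/Pref)^beta
T ratio = 484/298 = 1.62416107
(T ratio)^alpha = 1.62416107^2.02 = 2.663611
(P/Pref)^beta = 6^(-0.21) = 0.686417
SL = 0.46 * 2.663611 * 0.686417 = 0.8410 m/s


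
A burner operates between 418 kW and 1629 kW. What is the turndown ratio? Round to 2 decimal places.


TDR = Q_max / Q_min
TDR = 1629 / 418 = 3.90


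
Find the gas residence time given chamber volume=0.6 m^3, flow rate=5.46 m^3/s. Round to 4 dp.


tau = V / Q_flow
tau = 0.6 / 5.46 = 0.1099 s


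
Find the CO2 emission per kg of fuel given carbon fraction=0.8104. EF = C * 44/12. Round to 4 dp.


EF = C_frac * (M_CO2 / M_C)
EF = 0.8104 * (44/12)
EF = 0.8104 * 3.666667 = 2.9715 kg_CO2/kg_fuel


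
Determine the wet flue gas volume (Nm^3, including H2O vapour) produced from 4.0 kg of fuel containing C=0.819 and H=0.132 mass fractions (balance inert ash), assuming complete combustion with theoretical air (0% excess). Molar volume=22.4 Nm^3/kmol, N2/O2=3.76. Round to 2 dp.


Per kg fuel: CO2 = (C/12 kmol)*22.4 = (0.819/12)*22.4 = 1.52880 Nm^3
Per kg fuel: H2O = (H/2 kmol)*22.4 = (0.132/2)*22.4 = 1.47840 Nm^3
O2 needed per kg fuel = C/12 + H/4 = 0.819/12 + 0.132/4 = 0.10125000 kmol
Per kg fuel: N2 = O2*3.76*22.4 = 0.10125000*3.76*22.4 = 8.52768 Nm^3
Total per kg = 1.52880 + 1.47840 + 8.52768 = 11.53488 Nm^3
Total = 11.53488 * 4.0 = 46.14 Nm^3


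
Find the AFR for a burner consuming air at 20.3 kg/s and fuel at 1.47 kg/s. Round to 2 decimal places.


AFR = m_air / m_fuel
AFR = 20.3 / 1.47 = 13.81


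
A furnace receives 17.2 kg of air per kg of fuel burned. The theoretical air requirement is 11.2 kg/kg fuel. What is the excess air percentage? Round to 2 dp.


Excess air = actual - stoichiometric = 17.2 - 11.2 = 6.00 kg/kg fuel
Excess air % = (excess / stoich) * 100 = (6.00 / 11.2) * 100 = 53.57%


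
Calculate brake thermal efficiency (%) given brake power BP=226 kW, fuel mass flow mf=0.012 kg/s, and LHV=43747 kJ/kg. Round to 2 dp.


eta_BTE = (BP / (mf * LHV)) * 100
Denominator = 0.012 * 43747 = 524.9640 kW
eta_BTE = (226 / 524.9640) * 100 = 43.05%


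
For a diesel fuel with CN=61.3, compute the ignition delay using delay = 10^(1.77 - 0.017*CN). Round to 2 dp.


delay = 10^(1.77 - 0.017*CN)
Exponent = 1.77 - 0.017*61.3 = 0.7279
delay = 10^0.7279 = 5.34 ms


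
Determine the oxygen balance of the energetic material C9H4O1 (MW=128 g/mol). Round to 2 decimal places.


OB = -1600 * (2C + H/2 - O) / MW
Inner = 2*9 + 4/2 - 1 = 19.00
OB = -1600 * 19.00 / 128 = -237.50%


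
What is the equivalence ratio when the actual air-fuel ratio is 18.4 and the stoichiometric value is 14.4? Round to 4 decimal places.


phi = AFR_stoich / AFR_actual
phi = 14.4 / 18.4 = 0.7826


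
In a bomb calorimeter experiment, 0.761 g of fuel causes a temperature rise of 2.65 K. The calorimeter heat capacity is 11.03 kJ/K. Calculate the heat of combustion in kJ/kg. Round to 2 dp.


Hc = C_cal * delta_T / m_fuel
Q_released = 11.03 * 2.65 = 29.2295 kJ
m_fuel = 0.761 g = 0.761/1000 kg = 0.000761 kg
Hc = 29.2295 / 0.000761 = 38409.33 kJ/kg


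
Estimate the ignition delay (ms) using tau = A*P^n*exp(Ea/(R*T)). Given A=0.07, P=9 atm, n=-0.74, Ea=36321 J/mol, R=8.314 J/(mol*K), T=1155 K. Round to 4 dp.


tau = A * P^n * exp(Ea/(R*T))
P^n = 9^(-0.74) = 0.19672545
Ea/(R*T) = 36321/(8.314*1155) = 3.782386
exp(Ea/(R*T)) = 43.920691
tau = 0.07 * 0.19672545 * 43.920691 = 0.6048 ms


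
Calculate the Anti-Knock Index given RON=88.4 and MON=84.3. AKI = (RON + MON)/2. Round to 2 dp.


AKI = (RON + MON) / 2
AKI = (88.4 + 84.3) / 2
AKI = 172.7 / 2 = 86.35


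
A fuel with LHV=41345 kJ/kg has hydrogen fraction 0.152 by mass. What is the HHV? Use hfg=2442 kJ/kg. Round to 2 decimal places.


HHV = LHV + hfg * 9 * H
Water addition = 2442 * 9 * 0.152 = 3340.656 kJ/kg
HHV = 41345 + 3340.656 = 44685.66 kJ/kg


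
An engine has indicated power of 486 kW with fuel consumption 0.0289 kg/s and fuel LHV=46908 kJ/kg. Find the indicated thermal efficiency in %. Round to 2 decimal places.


eta_ith = (IP / (mf * LHV)) * 100
Denominator = 0.0289 * 46908 = 1355.6412 kW
eta_ith = (486 / 1355.6412) * 100 = 35.85%


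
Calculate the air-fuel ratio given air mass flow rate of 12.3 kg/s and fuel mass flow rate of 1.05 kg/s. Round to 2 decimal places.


AFR = m_air / m_fuel
AFR = 12.3 / 1.05 = 11.71


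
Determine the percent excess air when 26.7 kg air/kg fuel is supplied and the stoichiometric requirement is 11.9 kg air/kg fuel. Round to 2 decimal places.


Excess air = actual - stoichiometric = 26.7 - 11.9 = 14.80 kg/kg fuel
Excess air % = (excess / stoich) * 100 = (14.80 / 11.9) * 100 = 124.37%


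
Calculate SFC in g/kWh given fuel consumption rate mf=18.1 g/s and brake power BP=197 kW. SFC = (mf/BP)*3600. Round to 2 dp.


SFC = (mf / BP) * 3600
Rate = 18.1 / 197 = 0.091878 g/(s*kW)
SFC = 0.091878 * 3600 = 330.76 g/kWh


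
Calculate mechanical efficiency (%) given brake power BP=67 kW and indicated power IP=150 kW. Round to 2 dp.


eta_mech = (BP / IP) * 100
Ratio = 67 / 150 = 0.4467
eta_mech = 0.4467 * 100 = 44.67%


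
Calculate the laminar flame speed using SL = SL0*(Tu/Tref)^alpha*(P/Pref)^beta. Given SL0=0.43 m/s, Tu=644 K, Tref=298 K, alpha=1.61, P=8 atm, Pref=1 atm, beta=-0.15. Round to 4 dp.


SL = SL0 * (Tu/Tref)^alpha * (P/Pref)^beta
T ratio = 644/298 = 2.16107383
(T ratio)^alpha = 2.16107383^1.61 = 3.457945
(P/Pref)^beta = 8^(-0.15) = 0.732043
SL = 0.43 * 3.457945 * 0.732043 = 1.0885 m/s


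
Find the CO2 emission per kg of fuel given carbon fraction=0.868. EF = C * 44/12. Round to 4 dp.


EF = C_frac * (M_CO2 / M_C)
EF = 0.868 * (44/12)
EF = 0.868 * 3.666667 = 3.1827 kg_CO2/kg_fuel


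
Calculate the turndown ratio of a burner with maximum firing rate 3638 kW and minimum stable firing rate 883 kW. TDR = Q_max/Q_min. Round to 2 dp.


TDR = Q_max / Q_min
TDR = 3638 / 883 = 4.12


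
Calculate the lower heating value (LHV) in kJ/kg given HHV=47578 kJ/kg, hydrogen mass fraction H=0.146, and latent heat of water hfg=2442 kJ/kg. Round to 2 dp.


LHV = HHV - hfg * 9 * H
Water correction = 2442 * 9 * 0.146 = 3208.788 kJ/kg
LHV = 47578 - 3208.788 = 44369.21 kJ/kg


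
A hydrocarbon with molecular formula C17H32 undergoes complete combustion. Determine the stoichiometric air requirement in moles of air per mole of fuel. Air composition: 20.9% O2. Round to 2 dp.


Balanced combustion: C17H32 + 25 O2 -> 17 CO2 + 16 H2O
O2 needed = C + H/4 = 17 + 32/4 = 25.00 moles
Air moles = O2 / 0.209 = 25.00 / 0.209 = 119.62 moles air


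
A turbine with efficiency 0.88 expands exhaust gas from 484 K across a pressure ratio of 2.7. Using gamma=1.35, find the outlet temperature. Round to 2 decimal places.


T_out = T_in * (1 - eta * (1 - PR^(-(gamma-1)/gamma)))
Exponent = -(1.35-1)/1.35 = -0.25925926
PR^exp = 2.7^(-0.25925926) = 0.77297411
Factor = 1 - 0.88*(1 - 0.77297411) = 0.80021722
T_out = 484 * 0.80021722 = 387.31 K


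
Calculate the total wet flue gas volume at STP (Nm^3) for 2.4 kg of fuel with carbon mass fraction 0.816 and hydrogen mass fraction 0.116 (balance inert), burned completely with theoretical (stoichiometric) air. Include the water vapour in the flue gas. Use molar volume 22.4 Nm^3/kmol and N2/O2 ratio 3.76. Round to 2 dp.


Per kg fuel: CO2 = (C/12 kmol)*22.4 = (0.816/12)*22.4 = 1.52320 Nm^3
Per kg fuel: H2O = (H/2 kmol)*22.4 = (0.116/2)*22.4 = 1.29920 Nm^3
O2 needed per kg fuel = C/12 + H/4 = 0.816/12 + 0.116/4 = 0.09700000 kmol
Per kg fuel: N2 = O2*3.76*22.4 = 0.09700000*3.76*22.4 = 8.16973 Nm^3
Total per kg = 1.52320 + 1.29920 + 8.16973 = 10.99213 Nm^3
Total = 10.99213 * 2.4 = 26.38 Nm^3


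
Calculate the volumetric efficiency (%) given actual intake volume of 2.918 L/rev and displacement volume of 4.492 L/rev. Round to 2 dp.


eta_v = (V_actual / V_disp) * 100
Ratio = 2.918 / 4.492 = 0.6496
eta_v = 0.6496 * 100 = 64.96%


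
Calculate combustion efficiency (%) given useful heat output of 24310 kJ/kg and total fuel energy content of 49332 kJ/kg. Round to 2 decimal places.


Efficiency = (Q_useful / Q_fuel) * 100
Efficiency = (24310 / 49332) * 100
Efficiency = 0.4928 * 100 = 49.28%


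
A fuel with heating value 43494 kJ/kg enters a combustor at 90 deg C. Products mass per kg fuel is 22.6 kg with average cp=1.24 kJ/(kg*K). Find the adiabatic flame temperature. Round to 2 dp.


T_ad = T_in + Hc / (m_p * cp)
Denominator = 22.6 * 1.24 = 28.0240
Temperature rise = 43494 / 28.0240 = 1552.03 K
T_ad = 90 + 1552.03 = 1642.03 deg C


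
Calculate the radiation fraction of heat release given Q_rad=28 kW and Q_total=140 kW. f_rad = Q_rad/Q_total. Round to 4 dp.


f_rad = Q_rad / Q_total
f_rad = 28 / 140 = 0.2000


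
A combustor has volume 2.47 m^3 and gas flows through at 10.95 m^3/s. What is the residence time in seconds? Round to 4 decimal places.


tau = V / Q_flow
tau = 2.47 / 10.95 = 0.2256 s


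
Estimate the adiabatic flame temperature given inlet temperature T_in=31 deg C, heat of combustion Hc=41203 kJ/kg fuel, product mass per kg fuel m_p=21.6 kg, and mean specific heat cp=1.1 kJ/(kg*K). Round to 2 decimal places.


T_ad = T_in + Hc / (m_p * cp)
Denominator = 21.6 * 1.1 = 23.7600
Temperature rise = 41203 / 23.7600 = 1734.13 K
T_ad = 31 + 1734.13 = 1765.13 deg C


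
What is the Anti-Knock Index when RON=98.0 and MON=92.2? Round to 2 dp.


AKI = (RON + MON) / 2
AKI = (98.0 + 92.2) / 2
AKI = 190.2 / 2 = 95.10


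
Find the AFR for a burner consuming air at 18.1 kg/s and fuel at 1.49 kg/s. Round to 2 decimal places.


AFR = m_air / m_fuel
AFR = 18.1 / 1.49 = 12.15


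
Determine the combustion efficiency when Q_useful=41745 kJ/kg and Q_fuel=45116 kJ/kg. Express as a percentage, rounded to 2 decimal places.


Efficiency = (Q_useful / Q_fuel) * 100
Efficiency = (41745 / 45116) * 100
Efficiency = 0.9253 * 100 = 92.53%


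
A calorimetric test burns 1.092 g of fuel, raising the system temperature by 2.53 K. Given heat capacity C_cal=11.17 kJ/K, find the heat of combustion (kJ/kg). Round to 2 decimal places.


Hc = C_cal * delta_T / m_fuel
Q_released = 11.17 * 2.53 = 28.2601 kJ
m_fuel = 1.092 g = 1.092/1000 kg = 0.001092 kg
Hc = 28.2601 / 0.001092 = 25879.21 kJ/kg


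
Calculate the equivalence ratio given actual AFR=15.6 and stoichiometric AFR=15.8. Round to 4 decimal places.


phi = AFR_stoich / AFR_actual
phi = 15.8 / 15.6 = 1.0128


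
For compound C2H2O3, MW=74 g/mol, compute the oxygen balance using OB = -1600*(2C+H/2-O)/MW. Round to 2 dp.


OB = -1600 * (2C + H/2 - O) / MW
Inner = 2*2 + 2/2 - 3 = 2.00
OB = -1600 * 2.00 / 74 = -43.24%


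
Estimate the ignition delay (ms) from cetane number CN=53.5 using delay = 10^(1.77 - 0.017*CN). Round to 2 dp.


delay = 10^(1.77 - 0.017*CN)
Exponent = 1.77 - 0.017*53.5 = 0.8605
delay = 10^0.8605 = 7.25 ms


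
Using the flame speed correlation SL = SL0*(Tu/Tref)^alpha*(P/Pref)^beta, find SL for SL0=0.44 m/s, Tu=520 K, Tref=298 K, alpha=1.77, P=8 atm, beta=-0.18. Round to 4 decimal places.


SL = SL0 * (Tu/Tref)^alpha * (P/Pref)^beta
T ratio = 520/298 = 1.74496644
(T ratio)^alpha = 1.74496644^1.77 = 2.678941
(P/Pref)^beta = 8^(-0.18) = 0.687771
SL = 0.44 * 2.678941 * 0.687771 = 0.8107 m/s


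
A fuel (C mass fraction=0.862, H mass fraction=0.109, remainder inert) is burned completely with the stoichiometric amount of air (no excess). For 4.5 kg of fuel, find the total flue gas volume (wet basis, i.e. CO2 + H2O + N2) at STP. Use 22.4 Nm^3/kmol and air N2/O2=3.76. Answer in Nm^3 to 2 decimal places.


Per kg fuel: CO2 = (C/12 kmol)*22.4 = (0.862/12)*22.4 = 1.60907 Nm^3
Per kg fuel: H2O = (H/2 kmol)*22.4 = (0.109/2)*22.4 = 1.22080 Nm^3
O2 needed per kg fuel = C/12 + H/4 = 0.862/12 + 0.109/4 = 0.09908333 kmol
Per kg fuel: N2 = O2*3.76*22.4 = 0.09908333*3.76*22.4 = 8.34519 Nm^3
Total per kg = 1.60907 + 1.22080 + 8.34519 = 11.17506 Nm^3
Total = 11.17506 * 4.5 = 50.29 Nm^3


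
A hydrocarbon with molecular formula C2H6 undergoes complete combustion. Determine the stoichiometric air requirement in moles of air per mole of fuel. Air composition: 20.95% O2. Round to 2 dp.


Balanced combustion: C2H6 + 3.5 O2 -> 2 CO2 + 3 H2O
O2 needed = C + H/4 = 2 + 6/4 = 3.50 moles
Air moles = O2 / 0.2095 = 3.50 / 0.2095 = 16.71 moles air


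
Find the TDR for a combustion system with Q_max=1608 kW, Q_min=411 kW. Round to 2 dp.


TDR = Q_max / Q_min
TDR = 1608 / 411 = 3.91


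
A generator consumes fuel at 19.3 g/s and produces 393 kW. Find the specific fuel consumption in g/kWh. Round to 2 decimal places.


SFC = (mf / BP) * 3600
Rate = 19.3 / 393 = 0.049109 g/(s*kW)
SFC = 0.049109 * 3600 = 176.79 g/kWh


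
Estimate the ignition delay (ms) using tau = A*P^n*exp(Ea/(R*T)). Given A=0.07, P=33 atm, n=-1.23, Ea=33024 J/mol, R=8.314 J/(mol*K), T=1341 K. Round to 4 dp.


tau = A * P^n * exp(Ea/(R*T))
P^n = 33^(-1.23) = 0.01355901
Ea/(R*T) = 33024/(8.314*1341) = 2.962040
exp(Ea/(R*T)) = 19.337374
tau = 0.07 * 0.01355901 * 19.337374 = 0.0184 ms


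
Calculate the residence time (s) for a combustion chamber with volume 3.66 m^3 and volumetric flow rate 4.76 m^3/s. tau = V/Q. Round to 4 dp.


tau = V / Q_flow
tau = 3.66 / 4.76 = 0.7689 s


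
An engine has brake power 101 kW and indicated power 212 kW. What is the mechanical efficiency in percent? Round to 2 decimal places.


eta_mech = (BP / IP) * 100
Ratio = 101 / 212 = 0.4764
eta_mech = 0.4764 * 100 = 47.64%


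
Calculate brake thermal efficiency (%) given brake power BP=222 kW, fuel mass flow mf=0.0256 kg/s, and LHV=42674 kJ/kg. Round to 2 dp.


eta_BTE = (BP / (mf * LHV)) * 100
Denominator = 0.0256 * 42674 = 1092.4544 kW
eta_BTE = (222 / 1092.4544) * 100 = 20.32%


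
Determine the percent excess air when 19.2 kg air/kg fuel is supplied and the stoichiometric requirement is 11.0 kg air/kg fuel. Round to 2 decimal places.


Excess air = actual - stoichiometric = 19.2 - 11.0 = 8.20 kg/kg fuel
Excess air % = (excess / stoich) * 100 = (8.20 / 11.0) * 100 = 74.55%


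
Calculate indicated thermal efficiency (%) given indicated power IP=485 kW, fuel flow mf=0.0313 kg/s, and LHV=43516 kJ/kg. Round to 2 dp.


eta_ith = (IP / (mf * LHV)) * 100
Denominator = 0.0313 * 43516 = 1362.0508 kW
eta_ith = (485 / 1362.0508) * 100 = 35.61%


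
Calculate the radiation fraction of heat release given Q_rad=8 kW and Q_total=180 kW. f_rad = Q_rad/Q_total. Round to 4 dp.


f_rad = Q_rad / Q_total
f_rad = 8 / 180 = 0.0444


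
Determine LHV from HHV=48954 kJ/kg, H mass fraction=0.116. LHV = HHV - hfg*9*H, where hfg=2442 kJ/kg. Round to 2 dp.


LHV = HHV - hfg * 9 * H
Water correction = 2442 * 9 * 0.116 = 2549.448 kJ/kg
LHV = 48954 - 2549.448 = 46404.55 kJ/kg


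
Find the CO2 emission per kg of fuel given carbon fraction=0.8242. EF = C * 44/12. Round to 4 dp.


EF = C_frac * (M_CO2 / M_C)
EF = 0.8242 * (44/12)
EF = 0.8242 * 3.666667 = 3.0221 kg_CO2/kg_fuel


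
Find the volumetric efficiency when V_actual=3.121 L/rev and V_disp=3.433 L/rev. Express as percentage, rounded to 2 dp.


eta_v = (V_actual / V_disp) * 100
Ratio = 3.121 / 3.433 = 0.9091
eta_v = 0.9091 * 100 = 90.91%


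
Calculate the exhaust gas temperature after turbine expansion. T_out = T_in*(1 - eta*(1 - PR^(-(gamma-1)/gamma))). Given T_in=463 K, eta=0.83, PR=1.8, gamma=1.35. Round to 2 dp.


T_out = T_in * (1 - eta * (1 - PR^(-(gamma-1)/gamma)))
Exponent = -(1.35-1)/1.35 = -0.25925926
PR^exp = 1.8^(-0.25925926) = 0.85865408
Factor = 1 - 0.83*(1 - 0.85865408) = 0.88268289
T_out = 463 * 0.88268289 = 408.68 K


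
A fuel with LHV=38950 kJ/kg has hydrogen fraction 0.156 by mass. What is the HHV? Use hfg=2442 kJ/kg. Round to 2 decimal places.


HHV = LHV + hfg * 9 * H
Water addition = 2442 * 9 * 0.156 = 3428.568 kJ/kg
HHV = 38950 + 3428.568 = 42378.57 kJ/kg


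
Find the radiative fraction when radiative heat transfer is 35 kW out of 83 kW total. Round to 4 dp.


f_rad = Q_rad / Q_total
f_rad = 35 / 83 = 0.4217


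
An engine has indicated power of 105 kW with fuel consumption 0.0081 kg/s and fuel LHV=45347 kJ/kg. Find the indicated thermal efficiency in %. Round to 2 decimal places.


eta_ith = (IP / (mf * LHV)) * 100
Denominator = 0.0081 * 45347 = 367.3107 kW
eta_ith = (105 / 367.3107) * 100 = 28.59%


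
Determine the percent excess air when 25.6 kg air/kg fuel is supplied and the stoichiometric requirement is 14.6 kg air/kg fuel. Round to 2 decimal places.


Excess air = actual - stoichiometric = 25.6 - 14.6 = 11.00 kg/kg fuel
Excess air % = (excess / stoich) * 100 = (11.00 / 14.6) * 100 = 75.34%


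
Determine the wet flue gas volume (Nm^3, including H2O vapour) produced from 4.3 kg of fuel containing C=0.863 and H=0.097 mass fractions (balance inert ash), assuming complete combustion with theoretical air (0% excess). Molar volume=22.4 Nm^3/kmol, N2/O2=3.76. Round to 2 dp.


Per kg fuel: CO2 = (C/12 kmol)*22.4 = (0.863/12)*22.4 = 1.61093 Nm^3
Per kg fuel: H2O = (H/2 kmol)*22.4 = (0.097/2)*22.4 = 1.08640 Nm^3
O2 needed per kg fuel = C/12 + H/4 = 0.863/12 + 0.097/4 = 0.09616667 kmol
Per kg fuel: N2 = O2*3.76*22.4 = 0.09616667*3.76*22.4 = 8.09954 Nm^3
Total per kg = 1.61093 + 1.08640 + 8.09954 = 10.79687 Nm^3
Total = 10.79687 * 4.3 = 46.43 Nm^3


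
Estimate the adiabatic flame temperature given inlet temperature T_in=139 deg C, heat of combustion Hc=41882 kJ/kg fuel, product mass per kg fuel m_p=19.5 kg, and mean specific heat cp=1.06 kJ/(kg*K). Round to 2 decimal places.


T_ad = T_in + Hc / (m_p * cp)
Denominator = 19.5 * 1.06 = 20.6700
Temperature rise = 41882 / 20.6700 = 2026.22 K
T_ad = 139 + 2026.22 = 2165.22 deg C


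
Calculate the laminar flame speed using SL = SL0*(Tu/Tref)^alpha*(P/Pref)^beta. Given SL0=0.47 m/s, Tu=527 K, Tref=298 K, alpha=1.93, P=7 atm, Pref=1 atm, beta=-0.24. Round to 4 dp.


SL = SL0 * (Tu/Tref)^alpha * (P/Pref)^beta
T ratio = 527/298 = 1.76845638
(T ratio)^alpha = 1.76845638^1.93 = 3.005087
(P/Pref)^beta = 7^(-0.24) = 0.626869
SL = 0.47 * 3.005087 * 0.626869 = 0.8854 m/s


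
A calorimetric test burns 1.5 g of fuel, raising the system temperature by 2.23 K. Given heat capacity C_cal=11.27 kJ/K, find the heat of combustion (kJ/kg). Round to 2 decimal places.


Hc = C_cal * delta_T / m_fuel
Q_released = 11.27 * 2.23 = 25.1321 kJ
m_fuel = 1.5 g = 1.5/1000 kg = 0.001500 kg
Hc = 25.1321 / 0.001500 = 16754.73 kJ/kg


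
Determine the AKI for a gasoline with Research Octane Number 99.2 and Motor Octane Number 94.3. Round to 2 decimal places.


AKI = (RON + MON) / 2
AKI = (99.2 + 94.3) / 2
AKI = 193.5 / 2 = 96.75


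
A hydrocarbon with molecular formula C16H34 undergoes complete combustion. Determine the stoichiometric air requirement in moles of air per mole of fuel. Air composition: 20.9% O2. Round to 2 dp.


Balanced combustion: C16H34 + 24.5 O2 -> 16 CO2 + 17 H2O
O2 needed = C + H/4 = 16 + 34/4 = 24.50 moles
Air moles = O2 / 0.209 = 24.50 / 0.209 = 117.22 moles air


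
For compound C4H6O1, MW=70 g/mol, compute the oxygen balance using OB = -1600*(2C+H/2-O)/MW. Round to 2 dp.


OB = -1600 * (2C + H/2 - O) / MW
Inner = 2*4 + 6/2 - 1 = 10.00
OB = -1600 * 10.00 / 70 = -228.57%


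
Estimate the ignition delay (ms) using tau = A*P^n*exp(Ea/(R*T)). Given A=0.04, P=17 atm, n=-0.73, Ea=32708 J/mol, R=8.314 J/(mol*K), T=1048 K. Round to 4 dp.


tau = A * P^n * exp(Ea/(R*T))
P^n = 17^(-0.73) = 0.12640734
Ea/(R*T) = 32708/(8.314*1048) = 3.753900
exp(Ea/(R*T)) = 42.687233
tau = 0.04 * 0.12640734 * 42.687233 = 0.2158 ms


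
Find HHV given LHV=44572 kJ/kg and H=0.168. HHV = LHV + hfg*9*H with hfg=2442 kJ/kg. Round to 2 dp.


HHV = LHV + hfg * 9 * H
Water addition = 2442 * 9 * 0.168 = 3692.304 kJ/kg
HHV = 44572 + 3692.304 = 48264.30 kJ/kg


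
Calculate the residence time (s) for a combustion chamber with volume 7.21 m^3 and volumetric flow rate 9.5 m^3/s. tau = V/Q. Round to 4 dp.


tau = V / Q_flow
tau = 7.21 / 9.5 = 0.7589 s


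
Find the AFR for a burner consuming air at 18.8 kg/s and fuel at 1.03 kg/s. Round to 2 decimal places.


AFR = m_air / m_fuel
AFR = 18.8 / 1.03 = 18.25


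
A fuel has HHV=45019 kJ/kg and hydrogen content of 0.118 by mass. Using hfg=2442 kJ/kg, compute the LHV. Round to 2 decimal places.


LHV = HHV - hfg * 9 * H
Water correction = 2442 * 9 * 0.118 = 2593.404 kJ/kg
LHV = 45019 - 2593.404 = 42425.60 kJ/kg


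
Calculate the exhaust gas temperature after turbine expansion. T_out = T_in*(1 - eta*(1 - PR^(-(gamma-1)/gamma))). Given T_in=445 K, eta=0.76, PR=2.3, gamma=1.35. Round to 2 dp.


T_out = T_in * (1 - eta * (1 - PR^(-(gamma-1)/gamma)))
Exponent = -(1.35-1)/1.35 = -0.25925926
PR^exp = 2.3^(-0.25925926) = 0.80578413
Factor = 1 - 0.76*(1 - 0.80578413) = 0.85239594
T_out = 445 * 0.85239594 = 379.32 K


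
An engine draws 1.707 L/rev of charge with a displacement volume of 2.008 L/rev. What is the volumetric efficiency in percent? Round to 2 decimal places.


eta_v = (V_actual / V_disp) * 100
Ratio = 1.707 / 2.008 = 0.8501
eta_v = 0.8501 * 100 = 85.01%


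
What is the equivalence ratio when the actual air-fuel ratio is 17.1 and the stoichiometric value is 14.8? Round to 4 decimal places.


phi = AFR_stoich / AFR_actual
phi = 14.8 / 17.1 = 0.8655


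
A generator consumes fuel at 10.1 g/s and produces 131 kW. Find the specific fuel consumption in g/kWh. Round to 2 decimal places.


SFC = (mf / BP) * 3600
Rate = 10.1 / 131 = 0.077099 g/(s*kW)
SFC = 0.077099 * 3600 = 277.56 g/kWh


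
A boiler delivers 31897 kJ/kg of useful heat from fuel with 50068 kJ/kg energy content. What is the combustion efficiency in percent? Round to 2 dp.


Efficiency = (Q_useful / Q_fuel) * 100
Efficiency = (31897 / 50068) * 100
Efficiency = 0.6371 * 100 = 63.71%


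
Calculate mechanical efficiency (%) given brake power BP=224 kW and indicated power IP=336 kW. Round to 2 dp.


eta_mech = (BP / IP) * 100
Ratio = 224 / 336 = 0.6667
eta_mech = 0.6667 * 100 = 66.67%


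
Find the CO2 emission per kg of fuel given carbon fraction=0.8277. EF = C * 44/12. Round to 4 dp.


EF = C_frac * (M_CO2 / M_C)
EF = 0.8277 * (44/12)
EF = 0.8277 * 3.666667 = 3.0349 kg_CO2/kg_fuel


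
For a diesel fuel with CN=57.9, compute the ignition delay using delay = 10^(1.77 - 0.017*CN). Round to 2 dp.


delay = 10^(1.77 - 0.017*CN)
Exponent = 1.77 - 0.017*57.9 = 0.7857
delay = 10^0.7857 = 6.11 ms


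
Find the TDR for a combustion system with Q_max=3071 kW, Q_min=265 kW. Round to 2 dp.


TDR = Q_max / Q_min
TDR = 3071 / 265 = 11.59


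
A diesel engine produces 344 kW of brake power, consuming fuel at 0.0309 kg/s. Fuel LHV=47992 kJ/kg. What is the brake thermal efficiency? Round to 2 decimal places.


eta_BTE = (BP / (mf * LHV)) * 100
Denominator = 0.0309 * 47992 = 1482.9528 kW
eta_BTE = (344 / 1482.9528) * 100 = 23.20%


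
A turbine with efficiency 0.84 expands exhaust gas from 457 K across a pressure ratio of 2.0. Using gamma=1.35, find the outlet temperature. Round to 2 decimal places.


T_out = T_in * (1 - eta * (1 - PR^(-(gamma-1)/gamma)))
Exponent = -(1.35-1)/1.35 = -0.25925926
PR^exp = 2.0^(-0.25925926) = 0.83551680
Factor = 1 - 0.84*(1 - 0.83551680) = 0.86183411
T_out = 457 * 0.86183411 = 393.86 K


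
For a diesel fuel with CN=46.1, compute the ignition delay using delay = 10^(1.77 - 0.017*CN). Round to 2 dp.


delay = 10^(1.77 - 0.017*CN)
Exponent = 1.77 - 0.017*46.1 = 0.9863
delay = 10^0.9863 = 9.69 ms


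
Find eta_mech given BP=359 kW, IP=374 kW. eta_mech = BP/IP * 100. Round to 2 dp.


eta_mech = (BP / IP) * 100
Ratio = 359 / 374 = 0.9599
eta_mech = 0.9599 * 100 = 95.99%


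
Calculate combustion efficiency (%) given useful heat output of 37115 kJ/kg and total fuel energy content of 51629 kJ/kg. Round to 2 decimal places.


Efficiency = (Q_useful / Q_fuel) * 100
Efficiency = (37115 / 51629) * 100
Efficiency = 0.7189 * 100 = 71.89%


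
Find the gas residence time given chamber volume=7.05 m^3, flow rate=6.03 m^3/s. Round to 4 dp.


tau = V / Q_flow
tau = 7.05 / 6.03 = 1.1692 s


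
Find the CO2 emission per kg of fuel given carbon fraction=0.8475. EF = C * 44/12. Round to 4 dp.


EF = C_frac * (M_CO2 / M_C)
EF = 0.8475 * (44/12)
EF = 0.8475 * 3.666667 = 3.1075 kg_CO2/kg_fuel


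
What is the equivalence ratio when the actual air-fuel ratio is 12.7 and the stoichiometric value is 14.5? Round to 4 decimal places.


phi = AFR_stoich / AFR_actual
phi = 14.5 / 12.7 = 1.1417


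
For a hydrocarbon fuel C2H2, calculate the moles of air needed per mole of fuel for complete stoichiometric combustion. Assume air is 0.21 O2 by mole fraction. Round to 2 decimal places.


Balanced combustion: C2H2 + 2.5 O2 -> 2 CO2 + 1 H2O
O2 needed = C + H/4 = 2 + 2/4 = 2.50 moles
Air moles = O2 / 0.21 = 2.50 / 0.21 = 11.90 moles air


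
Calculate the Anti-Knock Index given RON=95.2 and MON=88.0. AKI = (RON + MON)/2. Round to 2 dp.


AKI = (RON + MON) / 2
AKI = (95.2 + 88.0) / 2
AKI = 183.2 / 2 = 91.60


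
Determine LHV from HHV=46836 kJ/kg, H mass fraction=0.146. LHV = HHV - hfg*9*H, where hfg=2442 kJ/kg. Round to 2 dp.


LHV = HHV - hfg * 9 * H
Water correction = 2442 * 9 * 0.146 = 3208.788 kJ/kg
LHV = 46836 - 3208.788 = 43627.21 kJ/kg


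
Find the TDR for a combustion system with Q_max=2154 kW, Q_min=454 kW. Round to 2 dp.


TDR = Q_max / Q_min
TDR = 2154 / 454 = 4.74


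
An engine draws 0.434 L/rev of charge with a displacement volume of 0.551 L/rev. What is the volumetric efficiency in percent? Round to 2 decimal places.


eta_v = (V_actual / V_disp) * 100
Ratio = 0.434 / 0.551 = 0.7877
eta_v = 0.7877 * 100 = 78.77%


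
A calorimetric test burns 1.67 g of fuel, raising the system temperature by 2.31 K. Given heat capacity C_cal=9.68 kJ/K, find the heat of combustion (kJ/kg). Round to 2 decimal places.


Hc = C_cal * delta_T / m_fuel
Q_released = 9.68 * 2.31 = 22.3608 kJ
m_fuel = 1.67 g = 1.67/1000 kg = 0.001670 kg
Hc = 22.3608 / 0.001670 = 13389.70 kJ/kg


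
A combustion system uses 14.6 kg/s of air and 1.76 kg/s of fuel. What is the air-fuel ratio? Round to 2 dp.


AFR = m_air / m_fuel
AFR = 14.6 / 1.76 = 8.30


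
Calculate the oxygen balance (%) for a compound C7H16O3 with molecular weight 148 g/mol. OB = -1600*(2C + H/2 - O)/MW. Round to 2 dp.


OB = -1600 * (2C + H/2 - O) / MW
Inner = 2*7 + 16/2 - 3 = 19.00
OB = -1600 * 19.00 / 148 = -205.41%


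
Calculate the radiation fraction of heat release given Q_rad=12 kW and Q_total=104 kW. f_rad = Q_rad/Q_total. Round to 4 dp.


f_rad = Q_rad / Q_total
f_rad = 12 / 104 = 0.1154


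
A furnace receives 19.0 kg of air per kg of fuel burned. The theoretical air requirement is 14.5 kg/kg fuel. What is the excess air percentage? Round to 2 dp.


Excess air = actual - stoichiometric = 19.0 - 14.5 = 4.50 kg/kg fuel
Excess air % = (excess / stoich) * 100 = (4.50 / 14.5) * 100 = 31.03%


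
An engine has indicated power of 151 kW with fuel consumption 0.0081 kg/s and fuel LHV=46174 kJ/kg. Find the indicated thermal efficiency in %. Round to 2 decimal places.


eta_ith = (IP / (mf * LHV)) * 100
Denominator = 0.0081 * 46174 = 374.0094 kW
eta_ith = (151 / 374.0094) * 100 = 40.37%


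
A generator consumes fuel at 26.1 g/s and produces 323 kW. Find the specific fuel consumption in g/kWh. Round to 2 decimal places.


SFC = (mf / BP) * 3600
Rate = 26.1 / 323 = 0.080805 g/(s*kW)
SFC = 0.080805 * 3600 = 290.90 g/kWh


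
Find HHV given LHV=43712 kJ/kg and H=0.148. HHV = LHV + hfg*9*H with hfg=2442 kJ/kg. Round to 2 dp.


HHV = LHV + hfg * 9 * H
Water addition = 2442 * 9 * 0.148 = 3252.744 kJ/kg
HHV = 43712 + 3252.744 = 46964.74 kJ/kg


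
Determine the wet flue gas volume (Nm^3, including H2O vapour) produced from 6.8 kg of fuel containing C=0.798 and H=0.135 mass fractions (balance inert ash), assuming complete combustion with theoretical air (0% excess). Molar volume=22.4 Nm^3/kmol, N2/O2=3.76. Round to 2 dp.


Per kg fuel: CO2 = (C/12 kmol)*22.4 = (0.798/12)*22.4 = 1.48960 Nm^3
Per kg fuel: H2O = (H/2 kmol)*22.4 = (0.135/2)*22.4 = 1.51200 Nm^3
O2 needed per kg fuel = C/12 + H/4 = 0.798/12 + 0.135/4 = 0.10025000 kmol
Per kg fuel: N2 = O2*3.76*22.4 = 0.10025000*3.76*22.4 = 8.44346 Nm^3
Total per kg = 1.48960 + 1.51200 + 8.44346 = 11.44506 Nm^3
Total = 11.44506 * 6.8 = 77.83 Nm^3


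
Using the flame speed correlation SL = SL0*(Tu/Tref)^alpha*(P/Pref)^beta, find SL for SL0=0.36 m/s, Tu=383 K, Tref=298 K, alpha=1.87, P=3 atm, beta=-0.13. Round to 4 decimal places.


SL = SL0 * (Tu/Tref)^alpha * (P/Pref)^beta
T ratio = 383/298 = 1.28523490
(T ratio)^alpha = 1.28523490^1.87 = 1.598812
(P/Pref)^beta = 3^(-0.13) = 0.866910
SL = 0.36 * 1.598812 * 0.866910 = 0.4990 m/s


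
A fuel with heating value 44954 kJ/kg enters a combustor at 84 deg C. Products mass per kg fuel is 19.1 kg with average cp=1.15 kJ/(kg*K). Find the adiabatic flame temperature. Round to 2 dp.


T_ad = T_in + Hc / (m_p * cp)
Denominator = 19.1 * 1.15 = 21.9650
Temperature rise = 44954 / 21.9650 = 2046.62 K
T_ad = 84 + 2046.62 = 2130.62 deg C


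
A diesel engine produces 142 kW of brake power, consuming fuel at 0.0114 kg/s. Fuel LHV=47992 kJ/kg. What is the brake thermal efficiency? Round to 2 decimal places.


eta_BTE = (BP / (mf * LHV)) * 100
Denominator = 0.0114 * 47992 = 547.1088 kW
eta_BTE = (142 / 547.1088) * 100 = 25.95%


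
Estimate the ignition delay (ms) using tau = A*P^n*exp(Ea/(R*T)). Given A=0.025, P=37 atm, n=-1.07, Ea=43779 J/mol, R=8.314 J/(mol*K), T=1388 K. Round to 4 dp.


tau = A * P^n * exp(Ea/(R*T))
P^n = 37^(-1.07) = 0.02099057
Ea/(R*T) = 43779/(8.314*1388) = 3.793729
exp(Ea/(R*T)) = 44.421759
tau = 0.025 * 0.02099057 * 44.421759 = 0.0233 ms


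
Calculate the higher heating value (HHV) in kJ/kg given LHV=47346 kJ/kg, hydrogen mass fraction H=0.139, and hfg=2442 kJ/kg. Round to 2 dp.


HHV = LHV + hfg * 9 * H
Water addition = 2442 * 9 * 0.139 = 3054.942 kJ/kg
HHV = 47346 + 3054.942 = 50400.94 kJ/kg


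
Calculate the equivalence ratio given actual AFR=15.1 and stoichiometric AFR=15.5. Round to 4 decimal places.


phi = AFR_stoich / AFR_actual
phi = 15.5 / 15.1 = 1.0265


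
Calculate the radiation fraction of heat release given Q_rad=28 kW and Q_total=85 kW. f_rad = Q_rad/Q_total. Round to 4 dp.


f_rad = Q_rad / Q_total
f_rad = 28 / 85 = 0.3294


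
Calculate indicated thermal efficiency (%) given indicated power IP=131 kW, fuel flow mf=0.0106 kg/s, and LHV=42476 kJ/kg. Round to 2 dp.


eta_ith = (IP / (mf * LHV)) * 100
Denominator = 0.0106 * 42476 = 450.2456 kW
eta_ith = (131 / 450.2456) * 100 = 29.10%


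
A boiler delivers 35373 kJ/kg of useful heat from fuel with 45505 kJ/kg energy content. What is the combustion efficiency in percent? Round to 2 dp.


Efficiency = (Q_useful / Q_fuel) * 100
Efficiency = (35373 / 45505) * 100
Efficiency = 0.7773 * 100 = 77.73%


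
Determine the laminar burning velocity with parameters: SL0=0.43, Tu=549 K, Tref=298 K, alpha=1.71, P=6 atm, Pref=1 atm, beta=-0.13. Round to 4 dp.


SL = SL0 * (Tu/Tref)^alpha * (P/Pref)^beta
T ratio = 549/298 = 1.84228188
(T ratio)^alpha = 1.84228188^1.71 = 2.842882
(P/Pref)^beta = 6^(-0.13) = 0.792210
SL = 0.43 * 2.842882 * 0.792210 = 0.9684 m/s


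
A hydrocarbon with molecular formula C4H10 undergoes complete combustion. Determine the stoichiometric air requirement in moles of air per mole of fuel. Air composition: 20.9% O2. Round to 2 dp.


Balanced combustion: C4H10 + 6.5 O2 -> 4 CO2 + 5 H2O
O2 needed = C + H/4 = 4 + 10/4 = 6.50 moles
Air moles = O2 / 0.209 = 6.50 / 0.209 = 31.10 moles air


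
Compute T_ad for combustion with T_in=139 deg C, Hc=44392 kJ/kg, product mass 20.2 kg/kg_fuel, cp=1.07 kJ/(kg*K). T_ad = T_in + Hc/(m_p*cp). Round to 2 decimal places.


T_ad = T_in + Hc / (m_p * cp)
Denominator = 20.2 * 1.07 = 21.6140
Temperature rise = 44392 / 21.6140 = 2053.85 K
T_ad = 139 + 2053.85 = 2192.85 deg C


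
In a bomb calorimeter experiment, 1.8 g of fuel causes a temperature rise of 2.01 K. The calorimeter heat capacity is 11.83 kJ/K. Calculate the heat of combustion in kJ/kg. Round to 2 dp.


Hc = C_cal * delta_T / m_fuel
Q_released = 11.83 * 2.01 = 23.7783 kJ
m_fuel = 1.8 g = 1.8/1000 kg = 0.001800 kg
Hc = 23.7783 / 0.001800 = 13210.17 kJ/kg


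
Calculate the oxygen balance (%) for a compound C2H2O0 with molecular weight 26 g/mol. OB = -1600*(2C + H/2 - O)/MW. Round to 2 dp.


OB = -1600 * (2C + H/2 - O) / MW
Inner = 2*2 + 2/2 - 0 = 5.00
OB = -1600 * 5.00 / 26 = -307.69%


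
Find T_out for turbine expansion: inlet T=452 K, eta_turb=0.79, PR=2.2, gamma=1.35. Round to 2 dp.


T_out = T_in * (1 - eta * (1 - PR^(-(gamma-1)/gamma)))
Exponent = -(1.35-1)/1.35 = -0.25925926
PR^exp = 2.2^(-0.25925926) = 0.81512413
Factor = 1 - 0.79*(1 - 0.81512413) = 0.85394806
T_out = 452 * 0.85394806 = 385.98 K


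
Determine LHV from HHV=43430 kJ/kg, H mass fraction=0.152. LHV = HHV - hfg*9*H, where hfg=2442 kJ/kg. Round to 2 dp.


LHV = HHV - hfg * 9 * H
Water correction = 2442 * 9 * 0.152 = 3340.656 kJ/kg
LHV = 43430 - 3340.656 = 40089.34 kJ/kg


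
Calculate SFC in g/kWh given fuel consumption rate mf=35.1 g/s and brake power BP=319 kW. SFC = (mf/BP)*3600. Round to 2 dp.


SFC = (mf / BP) * 3600
Rate = 35.1 / 319 = 0.110031 g/(s*kW)
SFC = 0.110031 * 3600 = 396.11 g/kWh


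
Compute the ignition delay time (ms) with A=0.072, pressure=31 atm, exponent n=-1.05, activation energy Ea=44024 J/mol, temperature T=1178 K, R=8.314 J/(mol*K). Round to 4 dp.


tau = A * P^n * exp(Ea/(R*T))
P^n = 31^(-1.05) = 0.02716879
Ea/(R*T) = 44024/(8.314*1178) = 4.495047
exp(Ea/(R*T)) = 89.572334
tau = 0.072 * 0.02716879 * 89.572334 = 0.1752 ms


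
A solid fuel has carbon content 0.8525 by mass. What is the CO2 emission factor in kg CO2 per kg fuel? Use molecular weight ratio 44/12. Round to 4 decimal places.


EF = C_frac * (M_CO2 / M_C)
EF = 0.8525 * (44/12)
EF = 0.8525 * 3.666667 = 3.1258 kg_CO2/kg_fuel


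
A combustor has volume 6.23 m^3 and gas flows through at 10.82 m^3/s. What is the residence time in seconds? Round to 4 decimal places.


tau = V / Q_flow
tau = 6.23 / 10.82 = 0.5758 s


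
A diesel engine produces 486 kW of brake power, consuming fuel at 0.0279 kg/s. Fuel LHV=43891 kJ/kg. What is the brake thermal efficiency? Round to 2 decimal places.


eta_BTE = (BP / (mf * LHV)) * 100
Denominator = 0.0279 * 43891 = 1224.5589 kW
eta_BTE = (486 / 1224.5589) * 100 = 39.69%


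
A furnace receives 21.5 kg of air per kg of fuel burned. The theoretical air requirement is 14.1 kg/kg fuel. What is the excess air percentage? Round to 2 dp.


Excess air = actual - stoichiometric = 21.5 - 14.1 = 7.40 kg/kg fuel
Excess air % = (excess / stoich) * 100 = (7.40 / 14.1) * 100 = 52.48%


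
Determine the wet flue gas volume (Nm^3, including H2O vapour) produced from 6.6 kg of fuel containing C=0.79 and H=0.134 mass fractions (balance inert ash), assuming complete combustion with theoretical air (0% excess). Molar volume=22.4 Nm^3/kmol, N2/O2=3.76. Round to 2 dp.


Per kg fuel: CO2 = (C/12 kmol)*22.4 = (0.79/12)*22.4 = 1.47467 Nm^3
Per kg fuel: H2O = (H/2 kmol)*22.4 = (0.134/2)*22.4 = 1.50080 Nm^3
O2 needed per kg fuel = C/12 + H/4 = 0.79/12 + 0.134/4 = 0.09933333 kmol
Per kg fuel: N2 = O2*3.76*22.4 = 0.09933333*3.76*22.4 = 8.36625 Nm^3
Total per kg = 1.47467 + 1.50080 + 8.36625 = 11.34172 Nm^3
Total = 11.34172 * 6.6 = 74.86 Nm^3


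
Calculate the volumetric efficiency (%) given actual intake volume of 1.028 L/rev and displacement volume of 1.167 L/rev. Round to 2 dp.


eta_v = (V_actual / V_disp) * 100
Ratio = 1.028 / 1.167 = 0.8809
eta_v = 0.8809 * 100 = 88.09%


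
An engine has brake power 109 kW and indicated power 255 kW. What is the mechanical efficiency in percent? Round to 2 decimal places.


eta_mech = (BP / IP) * 100
Ratio = 109 / 255 = 0.4275
eta_mech = 0.4275 * 100 = 42.75%


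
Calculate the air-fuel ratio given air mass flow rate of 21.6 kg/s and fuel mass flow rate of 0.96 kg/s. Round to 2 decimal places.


AFR = m_air / m_fuel
AFR = 21.6 / 0.96 = 22.50


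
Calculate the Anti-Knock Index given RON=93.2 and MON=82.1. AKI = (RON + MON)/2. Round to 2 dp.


AKI = (RON + MON) / 2
AKI = (93.2 + 82.1) / 2
AKI = 175.3 / 2 = 87.65


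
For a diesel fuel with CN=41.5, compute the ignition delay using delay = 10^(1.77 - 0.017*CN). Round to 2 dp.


delay = 10^(1.77 - 0.017*CN)
Exponent = 1.77 - 0.017*41.5 = 1.0645
delay = 10^1.0645 = 11.60 ms


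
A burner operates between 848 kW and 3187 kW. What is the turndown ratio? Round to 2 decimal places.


TDR = Q_max / Q_min
TDR = 3187 / 848 = 3.76


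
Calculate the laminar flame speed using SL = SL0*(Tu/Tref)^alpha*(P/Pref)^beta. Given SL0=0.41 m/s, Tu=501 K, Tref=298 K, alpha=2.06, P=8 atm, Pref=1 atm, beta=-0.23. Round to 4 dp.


SL = SL0 * (Tu/Tref)^alpha * (P/Pref)^beta
T ratio = 501/298 = 1.68120805
(T ratio)^alpha = 1.68120805^2.06 = 2.915951
(P/Pref)^beta = 8^(-0.23) = 0.619854
SL = 0.41 * 2.915951 * 0.619854 = 0.7411 m/s


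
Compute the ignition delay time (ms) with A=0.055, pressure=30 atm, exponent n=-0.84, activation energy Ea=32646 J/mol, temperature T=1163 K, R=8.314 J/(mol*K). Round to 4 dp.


tau = A * P^n * exp(Ea/(R*T))
P^n = 30^(-0.84) = 0.05744049
Ea/(R*T) = 32646/(8.314*1163) = 3.376294
exp(Ea/(R*T)) = 29.262121
tau = 0.055 * 0.05744049 * 29.262121 = 0.0924 ms


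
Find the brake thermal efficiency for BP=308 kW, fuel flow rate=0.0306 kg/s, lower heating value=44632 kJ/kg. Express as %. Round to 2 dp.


eta_BTE = (BP / (mf * LHV)) * 100
Denominator = 0.0306 * 44632 = 1365.7392 kW
eta_BTE = (308 / 1365.7392) * 100 = 22.55%


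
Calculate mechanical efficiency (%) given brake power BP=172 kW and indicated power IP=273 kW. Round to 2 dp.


eta_mech = (BP / IP) * 100
Ratio = 172 / 273 = 0.6300
eta_mech = 0.6300 * 100 = 63.00%


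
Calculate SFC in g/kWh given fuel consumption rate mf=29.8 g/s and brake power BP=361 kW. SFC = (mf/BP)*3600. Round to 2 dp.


SFC = (mf / BP) * 3600
Rate = 29.8 / 361 = 0.082548 g/(s*kW)
SFC = 0.082548 * 3600 = 297.17 g/kWh


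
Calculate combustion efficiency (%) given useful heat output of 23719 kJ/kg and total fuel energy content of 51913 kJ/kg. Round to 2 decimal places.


Efficiency = (Q_useful / Q_fuel) * 100
Efficiency = (23719 / 51913) * 100
Efficiency = 0.4569 * 100 = 45.69%


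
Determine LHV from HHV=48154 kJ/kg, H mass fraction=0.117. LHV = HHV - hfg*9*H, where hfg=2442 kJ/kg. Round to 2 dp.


LHV = HHV - hfg * 9 * H
Water correction = 2442 * 9 * 0.117 = 2571.426 kJ/kg
LHV = 48154 - 2571.426 = 45582.57 kJ/kg


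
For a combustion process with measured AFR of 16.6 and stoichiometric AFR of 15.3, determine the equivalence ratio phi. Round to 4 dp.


phi = AFR_stoich / AFR_actual
phi = 15.3 / 16.6 = 0.9217


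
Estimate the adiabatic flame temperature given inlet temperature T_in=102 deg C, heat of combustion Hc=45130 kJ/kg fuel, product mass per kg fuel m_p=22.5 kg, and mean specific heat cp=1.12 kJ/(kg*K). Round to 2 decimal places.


T_ad = T_in + Hc / (m_p * cp)
Denominator = 22.5 * 1.12 = 25.2000
Temperature rise = 45130 / 25.2000 = 1790.87 K
T_ad = 102 + 1790.87 = 1892.87 deg C
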